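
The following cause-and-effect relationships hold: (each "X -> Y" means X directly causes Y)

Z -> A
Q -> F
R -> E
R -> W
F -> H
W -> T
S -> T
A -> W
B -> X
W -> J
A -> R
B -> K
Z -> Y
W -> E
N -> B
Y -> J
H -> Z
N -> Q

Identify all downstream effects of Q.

Direct effects: F.
2 steps out: H.
3 steps out: Z.
4 steps out: A, Y.
5 steps out: R, W, J.
6 steps out: E, T.
Not reachable from it: N, B, K, X, S.

A, E, F, H, J, R, T, W, Y, Z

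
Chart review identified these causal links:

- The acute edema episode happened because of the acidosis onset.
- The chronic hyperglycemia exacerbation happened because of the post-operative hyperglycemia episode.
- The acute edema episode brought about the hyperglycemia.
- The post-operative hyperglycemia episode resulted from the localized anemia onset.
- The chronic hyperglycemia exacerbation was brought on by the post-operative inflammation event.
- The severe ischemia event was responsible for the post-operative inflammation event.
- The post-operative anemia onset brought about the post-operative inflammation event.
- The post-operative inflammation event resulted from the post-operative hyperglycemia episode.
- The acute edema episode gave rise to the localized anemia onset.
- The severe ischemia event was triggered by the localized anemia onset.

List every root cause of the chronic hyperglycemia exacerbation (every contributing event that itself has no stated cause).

the acidosis onset, the post-operative anemia onset

Tracing upstream from the chronic hyperglycemia exacerbation: the chronic hyperglycemia exacerbation ← the post-operative hyperglycemia episode ← the localized anemia onset ← the acute edema episode ← the acidosis onset.
A separate upstream branch: the chronic hyperglycemia exacerbation ← the post-operative inflammation event ← the post-operative anemia onset.
Each of those chain origins has no stated cause.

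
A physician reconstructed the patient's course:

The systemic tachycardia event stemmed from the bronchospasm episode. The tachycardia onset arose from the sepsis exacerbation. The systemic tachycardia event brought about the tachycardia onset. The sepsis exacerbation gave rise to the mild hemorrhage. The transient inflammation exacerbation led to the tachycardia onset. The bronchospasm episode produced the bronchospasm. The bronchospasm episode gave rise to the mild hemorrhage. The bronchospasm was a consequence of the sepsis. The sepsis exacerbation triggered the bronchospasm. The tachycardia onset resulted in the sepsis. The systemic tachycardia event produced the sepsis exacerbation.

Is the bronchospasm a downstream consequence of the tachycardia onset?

There is a causal chain: the tachycardia onset → the sepsis → the bronchospasm.

Yes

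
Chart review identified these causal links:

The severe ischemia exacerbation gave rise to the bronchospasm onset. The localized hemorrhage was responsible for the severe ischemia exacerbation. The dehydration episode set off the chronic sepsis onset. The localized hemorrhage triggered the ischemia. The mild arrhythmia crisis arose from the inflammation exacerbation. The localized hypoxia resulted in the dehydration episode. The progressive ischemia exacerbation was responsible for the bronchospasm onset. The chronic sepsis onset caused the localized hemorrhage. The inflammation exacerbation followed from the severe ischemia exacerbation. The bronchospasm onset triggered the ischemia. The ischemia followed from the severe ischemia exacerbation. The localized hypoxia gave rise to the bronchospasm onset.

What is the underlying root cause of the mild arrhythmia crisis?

Tracing upstream from the mild arrhythmia crisis: the mild arrhythmia crisis ← the inflammation exacerbation ← the severe ischemia exacerbation ← the localized hemorrhage ← the chronic sepsis onset ← the dehydration episode ← the localized hypoxia.
The localized hypoxia has no stated cause, so it is the root.

the localized hypoxia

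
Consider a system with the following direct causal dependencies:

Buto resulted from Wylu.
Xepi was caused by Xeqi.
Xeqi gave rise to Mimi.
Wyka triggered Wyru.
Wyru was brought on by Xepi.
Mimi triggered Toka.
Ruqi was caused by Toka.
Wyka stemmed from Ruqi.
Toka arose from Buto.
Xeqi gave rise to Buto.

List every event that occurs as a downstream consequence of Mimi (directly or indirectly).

Ruqi, Toka, Wyka, Wyru

Direct effects: Toka.
2 steps out: Ruqi.
3 steps out: Wyka.
4 steps out: Wyru.
Not reachable from it: Xeqi, Buto, Xepi, Wylu.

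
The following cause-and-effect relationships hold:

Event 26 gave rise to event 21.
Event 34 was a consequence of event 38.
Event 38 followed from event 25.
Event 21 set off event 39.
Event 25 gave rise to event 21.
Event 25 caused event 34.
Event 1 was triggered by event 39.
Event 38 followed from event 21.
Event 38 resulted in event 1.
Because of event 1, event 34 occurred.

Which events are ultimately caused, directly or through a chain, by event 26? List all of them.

event 1, event 21, event 34, event 38, event 39

Direct effects: event 21.
2 steps out: event 39, event 38.
3 steps out: event 1, event 34.
Not reachable from it: event 25.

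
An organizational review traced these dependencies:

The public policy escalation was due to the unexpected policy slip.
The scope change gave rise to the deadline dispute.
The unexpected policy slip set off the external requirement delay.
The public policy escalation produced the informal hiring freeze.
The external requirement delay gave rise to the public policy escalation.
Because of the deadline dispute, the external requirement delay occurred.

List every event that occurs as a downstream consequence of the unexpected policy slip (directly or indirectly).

the external requirement delay, the informal hiring freeze, the public policy escalation

Direct effects: the external requirement delay, the public policy escalation.
2 steps out: the informal hiring freeze.
Not reachable from it: the scope change, the deadline dispute.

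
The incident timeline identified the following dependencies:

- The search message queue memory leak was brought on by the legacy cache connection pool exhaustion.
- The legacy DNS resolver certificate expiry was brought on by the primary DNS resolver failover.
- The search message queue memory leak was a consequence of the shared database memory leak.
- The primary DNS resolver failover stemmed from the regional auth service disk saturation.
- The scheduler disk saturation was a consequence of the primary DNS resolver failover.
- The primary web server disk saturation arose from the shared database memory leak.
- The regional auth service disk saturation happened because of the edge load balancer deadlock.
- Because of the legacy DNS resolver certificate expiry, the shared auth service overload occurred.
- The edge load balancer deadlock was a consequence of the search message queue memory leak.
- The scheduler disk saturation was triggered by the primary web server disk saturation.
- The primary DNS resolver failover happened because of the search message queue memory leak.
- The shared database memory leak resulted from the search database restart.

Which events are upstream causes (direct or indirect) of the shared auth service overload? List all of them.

Immediate cause of the shared auth service overload: the legacy DNS resolver certificate expiry.
Further upstream: the search database restart, the shared database memory leak, the search message queue memory leak, the edge load balancer deadlock, the regional auth service disk saturation, the primary DNS resolver failover, the legacy cache connection pool exhaustion.

the edge load balancer deadlock, the legacy DNS resolver certificate expiry, the legacy cache connection pool exhaustion, the primary DNS resolver failover, the regional auth service disk saturation, the search database restart, the search message queue memory leak, the shared database memory leak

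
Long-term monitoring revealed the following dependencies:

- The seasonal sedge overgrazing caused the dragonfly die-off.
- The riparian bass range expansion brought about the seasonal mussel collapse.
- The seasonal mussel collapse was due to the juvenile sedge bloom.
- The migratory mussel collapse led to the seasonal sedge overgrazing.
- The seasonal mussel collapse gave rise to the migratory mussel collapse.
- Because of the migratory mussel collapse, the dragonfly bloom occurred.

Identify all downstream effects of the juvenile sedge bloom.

the dragonfly bloom, the dragonfly die-off, the migratory mussel collapse, the seasonal mussel collapse, the seasonal sedge overgrazing

Direct effects: the seasonal mussel collapse.
2 steps out: the migratory mussel collapse.
3 steps out: the seasonal sedge overgrazing, the dragonfly bloom.
4 steps out: the dragonfly die-off.
Not reachable from it: the riparian bass range expansion.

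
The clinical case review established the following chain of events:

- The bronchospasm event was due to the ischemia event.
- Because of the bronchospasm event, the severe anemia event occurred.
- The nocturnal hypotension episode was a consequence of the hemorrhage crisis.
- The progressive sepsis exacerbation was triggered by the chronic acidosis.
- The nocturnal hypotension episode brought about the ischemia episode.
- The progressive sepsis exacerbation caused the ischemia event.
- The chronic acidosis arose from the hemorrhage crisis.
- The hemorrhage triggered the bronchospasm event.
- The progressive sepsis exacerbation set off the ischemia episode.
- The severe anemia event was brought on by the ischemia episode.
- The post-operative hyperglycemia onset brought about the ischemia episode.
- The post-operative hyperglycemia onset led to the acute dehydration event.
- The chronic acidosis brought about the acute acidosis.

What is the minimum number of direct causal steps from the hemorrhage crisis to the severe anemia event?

3

Shortest chain: the hemorrhage crisis → the nocturnal hypotension episode → the ischemia episode → the severe anemia event.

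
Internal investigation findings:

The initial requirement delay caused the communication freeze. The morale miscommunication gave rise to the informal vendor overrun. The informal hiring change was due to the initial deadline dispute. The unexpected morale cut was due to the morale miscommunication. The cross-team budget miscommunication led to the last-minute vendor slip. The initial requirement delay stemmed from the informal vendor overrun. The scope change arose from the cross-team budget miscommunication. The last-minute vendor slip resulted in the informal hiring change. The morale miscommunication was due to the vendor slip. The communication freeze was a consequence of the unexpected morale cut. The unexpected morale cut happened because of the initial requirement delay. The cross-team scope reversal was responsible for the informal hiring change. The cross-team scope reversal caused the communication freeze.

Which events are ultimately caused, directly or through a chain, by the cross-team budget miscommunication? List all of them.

the informal hiring change, the last-minute vendor slip, the scope change

Direct effects: the scope change, the last-minute vendor slip.
2 steps out: the informal hiring change.
Not reachable from it: the vendor slip, the initial deadline dispute, the morale miscommunication, the cross-team scope reversal, the informal vendor overrun, the initial requirement delay, the unexpected morale cut, the communication freeze.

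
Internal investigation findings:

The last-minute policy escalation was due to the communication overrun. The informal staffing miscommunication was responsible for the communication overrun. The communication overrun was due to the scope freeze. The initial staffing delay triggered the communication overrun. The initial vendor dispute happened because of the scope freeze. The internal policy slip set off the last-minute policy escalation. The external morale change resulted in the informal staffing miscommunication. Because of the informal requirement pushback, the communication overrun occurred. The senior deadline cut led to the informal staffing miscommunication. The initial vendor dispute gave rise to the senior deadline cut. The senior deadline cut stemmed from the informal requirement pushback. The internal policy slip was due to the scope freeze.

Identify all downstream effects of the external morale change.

Direct effects: the informal staffing miscommunication.
2 steps out: the communication overrun.
3 steps out: the last-minute policy escalation.
Not reachable from it: the informal requirement pushback, the scope freeze, the internal policy slip, the initial vendor dispute, the senior deadline cut, the initial staffing delay.

the communication overrun, the informal staffing miscommunication, the last-minute policy escalation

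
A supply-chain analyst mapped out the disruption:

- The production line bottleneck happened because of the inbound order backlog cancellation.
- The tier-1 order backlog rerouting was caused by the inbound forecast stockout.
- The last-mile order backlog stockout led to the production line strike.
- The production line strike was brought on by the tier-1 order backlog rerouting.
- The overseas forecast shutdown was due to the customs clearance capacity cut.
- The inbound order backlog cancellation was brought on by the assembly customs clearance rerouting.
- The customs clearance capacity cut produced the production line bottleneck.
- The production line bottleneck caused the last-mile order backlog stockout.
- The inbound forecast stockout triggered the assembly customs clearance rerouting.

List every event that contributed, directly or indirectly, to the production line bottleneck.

the assembly customs clearance rerouting, the customs clearance capacity cut, the inbound forecast stockout, the inbound order backlog cancellation

Immediate causes of the production line bottleneck: the customs clearance capacity cut, the inbound order backlog cancellation.
Further upstream: the inbound forecast stockout, the assembly customs clearance rerouting.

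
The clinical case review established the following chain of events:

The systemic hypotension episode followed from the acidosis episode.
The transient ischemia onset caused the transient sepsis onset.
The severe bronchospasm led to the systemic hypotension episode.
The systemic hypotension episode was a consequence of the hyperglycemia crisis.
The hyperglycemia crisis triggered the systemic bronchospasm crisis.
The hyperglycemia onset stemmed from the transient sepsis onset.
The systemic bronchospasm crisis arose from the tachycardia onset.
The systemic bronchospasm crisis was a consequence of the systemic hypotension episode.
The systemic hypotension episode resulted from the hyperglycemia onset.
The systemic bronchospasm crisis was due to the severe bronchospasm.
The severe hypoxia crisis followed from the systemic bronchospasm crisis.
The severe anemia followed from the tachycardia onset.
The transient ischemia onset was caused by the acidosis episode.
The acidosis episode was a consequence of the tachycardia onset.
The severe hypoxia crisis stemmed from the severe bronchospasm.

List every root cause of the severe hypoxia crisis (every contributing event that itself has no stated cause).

Tracing upstream from the severe hypoxia crisis: the severe hypoxia crisis ← the systemic bronchospasm crisis ← the hyperglycemia crisis.
A separate upstream branch: the severe hypoxia crisis ← the systemic bronchospasm crisis ← the tachycardia onset.
A separate upstream branch: the severe hypoxia crisis ← the severe bronchospasm.
Each of those chain origins has no stated cause.

the hyperglycemia crisis, the severe bronchospasm, the tachycardia onset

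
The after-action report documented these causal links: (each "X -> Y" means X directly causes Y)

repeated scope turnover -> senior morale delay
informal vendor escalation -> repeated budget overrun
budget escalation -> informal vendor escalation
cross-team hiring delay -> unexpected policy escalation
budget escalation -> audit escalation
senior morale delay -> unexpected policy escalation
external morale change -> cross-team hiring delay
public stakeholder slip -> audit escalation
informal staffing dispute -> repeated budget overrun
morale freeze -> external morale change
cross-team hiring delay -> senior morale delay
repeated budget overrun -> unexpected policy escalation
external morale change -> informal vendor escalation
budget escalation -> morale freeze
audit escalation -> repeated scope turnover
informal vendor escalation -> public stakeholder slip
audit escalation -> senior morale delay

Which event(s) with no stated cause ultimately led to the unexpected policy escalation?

Tracing upstream from the unexpected policy escalation: the unexpected policy escalation ← the repeated budget overrun ← the informal vendor escalation ← the budget escalation.
A separate upstream branch: the unexpected policy escalation ← the repeated budget overrun ← the informal staffing dispute.
Each of those chain origins has no stated cause.

the budget escalation, the informal staffing dispute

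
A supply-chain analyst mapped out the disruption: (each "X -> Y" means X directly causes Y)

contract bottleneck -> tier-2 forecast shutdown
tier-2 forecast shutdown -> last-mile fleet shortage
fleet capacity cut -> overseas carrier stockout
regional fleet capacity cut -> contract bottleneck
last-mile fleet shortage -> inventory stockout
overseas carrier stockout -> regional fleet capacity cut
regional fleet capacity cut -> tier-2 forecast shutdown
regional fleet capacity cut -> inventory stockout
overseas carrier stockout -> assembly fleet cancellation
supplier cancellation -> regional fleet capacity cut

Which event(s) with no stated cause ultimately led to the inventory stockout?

Tracing upstream from the inventory stockout: the inventory stockout ← the regional fleet capacity cut ← the overseas carrier stockout ← the fleet capacity cut.
A separate upstream branch: the inventory stockout ← the regional fleet capacity cut ← the supplier cancellation.
Each of those chain origins has no stated cause.

the fleet capacity cut, the supplier cancellation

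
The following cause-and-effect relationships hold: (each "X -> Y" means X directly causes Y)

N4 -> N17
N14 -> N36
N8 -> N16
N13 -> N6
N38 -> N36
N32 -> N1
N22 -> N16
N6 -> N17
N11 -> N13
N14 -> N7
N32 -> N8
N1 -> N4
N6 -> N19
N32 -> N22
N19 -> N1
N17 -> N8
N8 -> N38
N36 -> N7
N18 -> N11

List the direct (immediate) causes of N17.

Upstream contributors include N32, N18, N11, N13, N19, N1, but only N4, N6 feed directly into N17.

N4, N6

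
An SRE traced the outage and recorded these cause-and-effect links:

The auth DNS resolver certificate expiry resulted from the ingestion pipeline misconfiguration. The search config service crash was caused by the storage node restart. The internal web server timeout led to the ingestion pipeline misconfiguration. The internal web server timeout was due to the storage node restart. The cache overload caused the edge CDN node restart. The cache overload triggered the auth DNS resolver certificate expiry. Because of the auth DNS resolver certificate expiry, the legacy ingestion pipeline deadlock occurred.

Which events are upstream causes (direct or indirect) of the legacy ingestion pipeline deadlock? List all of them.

the auth DNS resolver certificate expiry, the cache overload, the ingestion pipeline misconfiguration, the internal web server timeout, the storage node restart

Immediate cause of the legacy ingestion pipeline deadlock: the auth DNS resolver certificate expiry.
Further upstream: the storage node restart, the internal web server timeout, the cache overload, the ingestion pipeline misconfiguration.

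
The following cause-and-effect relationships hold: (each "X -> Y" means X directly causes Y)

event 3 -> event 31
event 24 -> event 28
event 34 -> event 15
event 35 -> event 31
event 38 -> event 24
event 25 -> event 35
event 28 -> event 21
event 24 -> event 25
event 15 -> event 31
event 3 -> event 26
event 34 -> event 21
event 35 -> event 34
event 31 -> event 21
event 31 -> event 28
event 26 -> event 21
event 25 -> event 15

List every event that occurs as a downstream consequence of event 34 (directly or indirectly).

Direct effects: event 15, event 21.
2 steps out: event 31.
3 steps out: event 28.
Not reachable from it: event 3, event 26, event 38, event 24, event 25, event 35.

event 15, event 21, event 28, event 31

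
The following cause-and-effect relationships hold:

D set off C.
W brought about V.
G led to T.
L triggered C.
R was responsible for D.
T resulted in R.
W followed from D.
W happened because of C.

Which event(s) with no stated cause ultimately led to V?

G, L

Tracing upstream from V: V ← W ← D ← R ← T ← G.
A separate upstream branch: V ← W ← C ← L.
Each of those chain origins has no stated cause.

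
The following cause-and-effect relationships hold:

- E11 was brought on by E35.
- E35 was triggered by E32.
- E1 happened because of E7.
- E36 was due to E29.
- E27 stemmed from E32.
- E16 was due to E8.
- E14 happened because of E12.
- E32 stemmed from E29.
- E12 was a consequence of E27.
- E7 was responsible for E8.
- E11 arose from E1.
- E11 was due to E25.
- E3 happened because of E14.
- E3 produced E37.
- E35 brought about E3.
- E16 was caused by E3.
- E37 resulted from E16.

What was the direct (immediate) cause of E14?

E12

Upstream contributors include E29, E32, E27, but only E12 feeds directly into E14.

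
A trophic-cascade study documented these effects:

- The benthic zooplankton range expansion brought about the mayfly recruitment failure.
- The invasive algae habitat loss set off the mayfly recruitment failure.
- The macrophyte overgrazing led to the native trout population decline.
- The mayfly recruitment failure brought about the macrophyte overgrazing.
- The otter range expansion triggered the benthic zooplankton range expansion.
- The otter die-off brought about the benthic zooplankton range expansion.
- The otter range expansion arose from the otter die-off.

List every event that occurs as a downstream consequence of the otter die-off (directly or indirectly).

the benthic zooplankton range expansion, the macrophyte overgrazing, the mayfly recruitment failure, the native trout population decline, the otter range expansion

Direct effects: the otter range expansion, the benthic zooplankton range expansion.
2 steps out: the mayfly recruitment failure.
3 steps out: the macrophyte overgrazing.
4 steps out: the native trout population decline.
Not reachable from it: the invasive algae habitat loss.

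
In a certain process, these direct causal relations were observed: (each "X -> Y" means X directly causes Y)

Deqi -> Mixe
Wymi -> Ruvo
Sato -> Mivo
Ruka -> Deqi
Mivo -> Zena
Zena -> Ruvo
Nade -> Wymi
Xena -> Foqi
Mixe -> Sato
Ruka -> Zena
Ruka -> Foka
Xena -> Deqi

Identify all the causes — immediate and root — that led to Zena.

Immediate causes of Zena: Ruka, Mivo.
Further upstream: Xena, Deqi, Mixe, Sato.

Deqi, Mivo, Mixe, Ruka, Sato, Xena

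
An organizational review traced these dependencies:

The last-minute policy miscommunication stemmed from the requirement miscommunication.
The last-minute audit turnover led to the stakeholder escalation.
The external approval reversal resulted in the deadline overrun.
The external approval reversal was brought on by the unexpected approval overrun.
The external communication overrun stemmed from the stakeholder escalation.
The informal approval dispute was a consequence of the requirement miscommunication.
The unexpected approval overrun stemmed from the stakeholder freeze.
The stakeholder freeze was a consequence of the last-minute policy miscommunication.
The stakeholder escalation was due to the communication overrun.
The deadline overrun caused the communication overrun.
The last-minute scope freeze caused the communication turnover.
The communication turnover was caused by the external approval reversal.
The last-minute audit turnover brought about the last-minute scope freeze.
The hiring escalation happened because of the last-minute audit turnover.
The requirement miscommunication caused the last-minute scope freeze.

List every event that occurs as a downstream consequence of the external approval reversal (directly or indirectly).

the communication overrun, the communication turnover, the deadline overrun, the external communication overrun, the stakeholder escalation

Direct effects: the communication turnover, the deadline overrun.
2 steps out: the communication overrun.
3 steps out: the stakeholder escalation.
4 steps out: the external communication overrun.
Not reachable from it: the requirement miscommunication, the informal approval dispute, the last-minute audit turnover, the last-minute scope freeze, the last-minute policy miscommunication, the stakeholder freeze, the unexpected approval overrun, the hiring escalation.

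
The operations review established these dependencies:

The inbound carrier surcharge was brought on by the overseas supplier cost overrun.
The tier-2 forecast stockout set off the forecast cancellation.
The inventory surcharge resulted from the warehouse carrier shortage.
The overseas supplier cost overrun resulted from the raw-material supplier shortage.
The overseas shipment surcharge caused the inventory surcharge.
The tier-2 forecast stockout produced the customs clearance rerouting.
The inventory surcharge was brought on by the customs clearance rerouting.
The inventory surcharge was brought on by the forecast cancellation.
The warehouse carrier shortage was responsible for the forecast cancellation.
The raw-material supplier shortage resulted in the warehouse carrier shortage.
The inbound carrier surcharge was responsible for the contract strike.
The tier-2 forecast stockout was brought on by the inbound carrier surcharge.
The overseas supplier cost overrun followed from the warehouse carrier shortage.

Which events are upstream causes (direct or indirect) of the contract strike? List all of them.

Immediate cause of the contract strike: the inbound carrier surcharge.
Further upstream: the raw-material supplier shortage, the warehouse carrier shortage, the overseas supplier cost overrun.

the inbound carrier surcharge, the overseas supplier cost overrun, the raw-material supplier shortage, the warehouse carrier shortage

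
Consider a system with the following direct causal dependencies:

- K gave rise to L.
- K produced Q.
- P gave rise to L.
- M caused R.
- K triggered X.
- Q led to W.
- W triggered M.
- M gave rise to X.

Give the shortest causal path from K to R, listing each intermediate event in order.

K → Q
Q → W
W → M
M → R
Length: 4 steps.

K → Q → W → M → R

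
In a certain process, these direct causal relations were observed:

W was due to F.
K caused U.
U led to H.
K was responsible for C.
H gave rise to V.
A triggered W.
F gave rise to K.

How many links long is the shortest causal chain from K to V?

Shortest chain: K → U → H → V.

3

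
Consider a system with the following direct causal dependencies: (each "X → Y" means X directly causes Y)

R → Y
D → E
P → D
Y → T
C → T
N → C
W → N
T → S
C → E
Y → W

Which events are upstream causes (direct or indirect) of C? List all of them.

Immediate cause of C: N.
Further upstream: R, Y, W.

N, R, W, Y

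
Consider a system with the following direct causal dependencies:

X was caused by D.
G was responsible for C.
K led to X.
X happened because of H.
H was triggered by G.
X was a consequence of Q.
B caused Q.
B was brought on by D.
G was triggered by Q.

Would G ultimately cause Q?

No

G leads to H, X, C; Q is not among them.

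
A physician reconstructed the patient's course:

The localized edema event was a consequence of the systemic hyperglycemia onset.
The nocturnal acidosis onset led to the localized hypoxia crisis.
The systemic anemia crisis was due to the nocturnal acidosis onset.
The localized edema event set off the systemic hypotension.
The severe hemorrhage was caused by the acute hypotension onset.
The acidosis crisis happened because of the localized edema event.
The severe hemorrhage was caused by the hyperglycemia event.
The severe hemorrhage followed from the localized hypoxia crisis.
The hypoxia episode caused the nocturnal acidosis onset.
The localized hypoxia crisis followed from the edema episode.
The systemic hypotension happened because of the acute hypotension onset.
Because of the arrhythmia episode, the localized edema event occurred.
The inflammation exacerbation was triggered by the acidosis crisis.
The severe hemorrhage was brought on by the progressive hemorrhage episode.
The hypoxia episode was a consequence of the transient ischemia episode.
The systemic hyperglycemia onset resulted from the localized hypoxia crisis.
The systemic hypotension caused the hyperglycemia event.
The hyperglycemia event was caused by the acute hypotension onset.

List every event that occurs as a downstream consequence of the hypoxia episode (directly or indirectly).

Direct effects: the nocturnal acidosis onset.
2 steps out: the localized hypoxia crisis, the systemic anemia crisis.
3 steps out: the systemic hyperglycemia onset, the severe hemorrhage.
4 steps out: the localized edema event.
5 steps out: the acidosis crisis, the systemic hypotension.
6 steps out: the inflammation exacerbation, the hyperglycemia event.
Not reachable from it: the edema episode, the transient ischemia episode, the arrhythmia episode, the progressive hemorrhage episode, the acute hypotension onset.

the acidosis crisis, the hyperglycemia event, the inflammation exacerbation, the localized edema event, the localized hypoxia crisis, the nocturnal acidosis onset, the severe hemorrhage, the systemic anemia crisis, the systemic hyperglycemia onset, the systemic hypotension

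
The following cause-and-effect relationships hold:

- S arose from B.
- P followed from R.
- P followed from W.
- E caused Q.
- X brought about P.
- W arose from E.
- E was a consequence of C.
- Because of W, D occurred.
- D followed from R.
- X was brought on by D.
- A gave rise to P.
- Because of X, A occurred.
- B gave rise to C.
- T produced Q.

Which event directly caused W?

Upstream contributors include B, C, but only E feeds directly into W.

E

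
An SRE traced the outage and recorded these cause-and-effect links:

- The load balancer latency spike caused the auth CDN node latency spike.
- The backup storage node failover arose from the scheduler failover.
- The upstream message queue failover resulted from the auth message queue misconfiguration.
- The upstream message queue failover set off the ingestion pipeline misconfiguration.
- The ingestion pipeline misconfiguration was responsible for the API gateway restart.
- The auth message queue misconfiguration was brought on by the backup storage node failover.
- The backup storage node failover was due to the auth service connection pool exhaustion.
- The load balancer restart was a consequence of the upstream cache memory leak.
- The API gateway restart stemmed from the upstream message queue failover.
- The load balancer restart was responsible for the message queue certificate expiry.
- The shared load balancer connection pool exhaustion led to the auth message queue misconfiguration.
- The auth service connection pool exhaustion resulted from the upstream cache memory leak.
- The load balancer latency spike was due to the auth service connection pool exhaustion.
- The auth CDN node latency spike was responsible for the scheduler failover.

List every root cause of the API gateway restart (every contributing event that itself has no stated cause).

Tracing upstream from the API gateway restart: the API gateway restart ← the upstream message queue failover ← the auth message queue misconfiguration ← the backup storage node failover ← the auth service connection pool exhaustion ← the upstream cache memory leak.
A separate upstream branch: the API gateway restart ← the upstream message queue failover ← the auth message queue misconfiguration ← the shared load balancer connection pool exhaustion.
Each of those chain origins has no stated cause.

the shared load balancer connection pool exhaustion, the upstream cache memory leak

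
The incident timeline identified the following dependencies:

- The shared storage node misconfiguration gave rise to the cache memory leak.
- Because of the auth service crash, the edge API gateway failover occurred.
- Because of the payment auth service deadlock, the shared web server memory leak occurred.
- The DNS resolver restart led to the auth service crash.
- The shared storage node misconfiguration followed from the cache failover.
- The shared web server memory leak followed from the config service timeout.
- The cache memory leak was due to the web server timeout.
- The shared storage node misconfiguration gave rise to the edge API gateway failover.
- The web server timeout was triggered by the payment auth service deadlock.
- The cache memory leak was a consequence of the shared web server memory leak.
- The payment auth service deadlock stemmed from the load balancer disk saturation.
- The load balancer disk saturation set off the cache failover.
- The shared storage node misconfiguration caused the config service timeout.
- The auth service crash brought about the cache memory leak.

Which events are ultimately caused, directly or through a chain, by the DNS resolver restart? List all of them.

the auth service crash, the cache memory leak, the edge API gateway failover

Direct effects: the auth service crash.
2 steps out: the edge API gateway failover, the cache memory leak.
Not reachable from it: the load balancer disk saturation, the payment auth service deadlock, the web server timeout, the cache failover, the shared storage node misconfiguration, the config service timeout, the shared web server memory leak.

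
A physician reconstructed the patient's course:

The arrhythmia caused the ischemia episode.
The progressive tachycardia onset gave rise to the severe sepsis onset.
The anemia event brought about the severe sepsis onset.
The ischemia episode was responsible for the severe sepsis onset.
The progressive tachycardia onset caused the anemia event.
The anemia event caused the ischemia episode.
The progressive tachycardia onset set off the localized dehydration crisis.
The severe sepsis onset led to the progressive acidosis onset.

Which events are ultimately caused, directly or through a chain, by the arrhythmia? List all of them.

Direct effects: the ischemia episode.
2 steps out: the severe sepsis onset.
3 steps out: the progressive acidosis onset.
Not reachable from it: the progressive tachycardia onset, the localized dehydration crisis, the anemia event.

the ischemia episode, the progressive acidosis onset, the severe sepsis onset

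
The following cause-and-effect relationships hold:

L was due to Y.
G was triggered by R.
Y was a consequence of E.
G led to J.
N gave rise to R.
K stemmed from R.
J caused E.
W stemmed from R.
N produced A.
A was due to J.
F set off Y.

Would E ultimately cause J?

E leads to Y, L; J is not among them.

No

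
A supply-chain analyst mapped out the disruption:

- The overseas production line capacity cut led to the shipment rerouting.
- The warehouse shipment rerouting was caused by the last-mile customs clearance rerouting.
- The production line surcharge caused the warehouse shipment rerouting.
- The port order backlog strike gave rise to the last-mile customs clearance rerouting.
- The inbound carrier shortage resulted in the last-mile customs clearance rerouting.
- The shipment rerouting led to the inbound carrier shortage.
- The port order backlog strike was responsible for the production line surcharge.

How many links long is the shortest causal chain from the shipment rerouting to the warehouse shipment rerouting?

3

Shortest chain: the shipment rerouting → the inbound carrier shortage → the last-mile customs clearance rerouting → the warehouse shipment rerouting.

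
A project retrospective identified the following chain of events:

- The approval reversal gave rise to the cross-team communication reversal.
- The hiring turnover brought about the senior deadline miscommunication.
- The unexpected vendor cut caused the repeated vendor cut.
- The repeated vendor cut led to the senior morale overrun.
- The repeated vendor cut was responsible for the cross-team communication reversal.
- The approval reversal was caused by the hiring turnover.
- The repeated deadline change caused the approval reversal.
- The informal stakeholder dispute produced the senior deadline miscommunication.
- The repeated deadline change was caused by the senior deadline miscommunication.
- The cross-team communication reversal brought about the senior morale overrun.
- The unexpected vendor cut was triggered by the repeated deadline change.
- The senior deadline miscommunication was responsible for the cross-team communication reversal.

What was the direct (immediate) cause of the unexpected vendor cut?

Upstream contributors include the hiring turnover, the senior deadline miscommunication, the informal stakeholder dispute, but only the repeated deadline change feeds directly into the unexpected vendor cut.

the repeated deadline change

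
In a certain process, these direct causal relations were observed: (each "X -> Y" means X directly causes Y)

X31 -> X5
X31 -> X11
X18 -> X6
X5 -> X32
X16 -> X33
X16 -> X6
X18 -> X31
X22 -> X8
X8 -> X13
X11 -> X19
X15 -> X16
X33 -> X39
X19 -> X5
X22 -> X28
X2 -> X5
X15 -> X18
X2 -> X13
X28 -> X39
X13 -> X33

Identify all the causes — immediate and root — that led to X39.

Immediate causes of X39: X28, X33.
Further upstream: X15, X16, X22, X8, X2, X13.

X13, X15, X16, X2, X22, X28, X33, X8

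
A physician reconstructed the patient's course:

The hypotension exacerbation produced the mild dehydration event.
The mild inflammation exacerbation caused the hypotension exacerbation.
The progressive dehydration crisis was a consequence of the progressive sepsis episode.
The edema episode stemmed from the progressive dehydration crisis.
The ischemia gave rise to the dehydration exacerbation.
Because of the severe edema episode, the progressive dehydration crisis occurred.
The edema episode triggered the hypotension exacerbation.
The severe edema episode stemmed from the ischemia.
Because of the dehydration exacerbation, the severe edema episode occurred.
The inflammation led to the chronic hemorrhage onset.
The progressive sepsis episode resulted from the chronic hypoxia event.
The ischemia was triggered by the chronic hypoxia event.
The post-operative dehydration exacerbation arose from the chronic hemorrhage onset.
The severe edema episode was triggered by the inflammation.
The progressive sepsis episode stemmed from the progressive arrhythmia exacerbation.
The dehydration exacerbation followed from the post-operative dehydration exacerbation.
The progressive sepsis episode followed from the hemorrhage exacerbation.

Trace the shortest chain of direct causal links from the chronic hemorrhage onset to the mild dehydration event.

the chronic hemorrhage onset → the post-operative dehydration exacerbation
the post-operative dehydration exacerbation → the dehydration exacerbation
the dehydration exacerbation → the severe edema episode
the severe edema episode → the progressive dehydration crisis
the progressive dehydration crisis → the edema episode
the edema episode → the hypotension exacerbation
the hypotension exacerbation → the mild dehydration event
Length: 7 steps.

the chronic hemorrhage onset → the post-operative dehydration exacerbation → the dehydration exacerbation → the severe edema episode → the progressive dehydration crisis → the edema episode → the hypotension exacerbation → the mild dehydration event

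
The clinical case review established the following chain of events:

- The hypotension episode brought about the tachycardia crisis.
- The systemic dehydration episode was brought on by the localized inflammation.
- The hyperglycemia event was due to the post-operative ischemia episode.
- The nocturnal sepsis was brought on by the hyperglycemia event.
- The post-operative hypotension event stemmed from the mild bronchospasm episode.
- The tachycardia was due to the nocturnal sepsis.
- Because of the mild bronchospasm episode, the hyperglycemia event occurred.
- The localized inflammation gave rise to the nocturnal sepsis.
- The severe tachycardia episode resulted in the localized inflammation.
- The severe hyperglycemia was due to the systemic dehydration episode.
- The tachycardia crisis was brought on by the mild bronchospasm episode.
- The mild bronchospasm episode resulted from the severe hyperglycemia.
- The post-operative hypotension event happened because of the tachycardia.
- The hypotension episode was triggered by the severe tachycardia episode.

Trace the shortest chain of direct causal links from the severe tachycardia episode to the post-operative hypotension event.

the severe tachycardia episode → the localized inflammation
the localized inflammation → the nocturnal sepsis
the nocturnal sepsis → the tachycardia
the tachycardia → the post-operative hypotension event
Length: 4 steps.

the severe tachycardia episode → the localized inflammation → the nocturnal sepsis → the tachycardia → the post-operative hypotension event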